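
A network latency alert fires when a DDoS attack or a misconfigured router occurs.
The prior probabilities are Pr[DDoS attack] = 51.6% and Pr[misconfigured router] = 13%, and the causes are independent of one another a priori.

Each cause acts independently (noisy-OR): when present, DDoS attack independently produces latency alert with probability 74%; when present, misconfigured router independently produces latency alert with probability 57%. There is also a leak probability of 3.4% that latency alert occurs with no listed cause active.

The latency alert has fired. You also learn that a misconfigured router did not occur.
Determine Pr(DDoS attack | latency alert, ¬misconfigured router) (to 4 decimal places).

Under noisy-OR, P(latency alert | causes) = 1 − (1−0.034)·∏(1−qᵢ) over the active causes.
Sum P(latency alert|·) weighted by the priors over both values of DDoS attack:
  P(latency alert | ¬misconfigured router) = 0.034·0.484 + 0.74884·0.516
        = 0.016456 + 0.386401 = 0.402857
The terms with DDoS attack present sum to 0.386401, so
  P(DDoS attack | latency alert, ¬misconfigured router) = 0.386401 / 0.402857 ≈ 0.9592

Pr(DDoS attack | latency alert, ¬misconfigured router) ≈ 0.9592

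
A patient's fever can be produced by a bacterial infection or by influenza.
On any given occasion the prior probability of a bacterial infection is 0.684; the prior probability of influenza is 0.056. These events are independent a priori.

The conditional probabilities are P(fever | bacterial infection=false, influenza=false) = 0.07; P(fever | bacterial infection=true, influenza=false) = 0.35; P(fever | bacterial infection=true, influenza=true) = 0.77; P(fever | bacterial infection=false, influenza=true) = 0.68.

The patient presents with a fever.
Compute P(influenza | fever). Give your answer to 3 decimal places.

By total probability over the 4 (bacterial infection, influenza) configurations:
  P(fever) = 0.07·0.316·0.944 + 0.68·0.316·0.056 + 0.35·0.684·0.944 + 0.77·0.684·0.056
        = 0.020881 + 0.012033 + 0.225994 + 0.029494 = 0.288402
Configurations with influenza contribute 0.041527, so
  P(influenza | fever) = 0.041527 / 0.288402 ≈ 0.144

P(influenza | fever) ≈ 0.144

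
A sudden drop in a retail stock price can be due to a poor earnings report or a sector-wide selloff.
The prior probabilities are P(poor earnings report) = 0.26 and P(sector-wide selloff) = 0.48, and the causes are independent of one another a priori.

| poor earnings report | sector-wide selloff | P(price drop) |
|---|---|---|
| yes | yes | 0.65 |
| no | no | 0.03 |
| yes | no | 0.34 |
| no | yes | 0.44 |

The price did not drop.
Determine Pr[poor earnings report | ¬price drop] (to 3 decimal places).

Pr[poor earnings report | ¬price drop] ≈ 0.189

P(¬price drop) = 0.97×0.74×0.52 + 0.56×0.74×0.48 + 0.66×0.26×0.52 + 0.35×0.26×0.48 = 0.373256 + 0.198912 + 0.089232 + 0.043680 = 0.705080
Of this, 0.132912 comes from 0.089232 + 0.043680 (the poor earnings report=true cases).
Hence the posterior is 0.132912/0.705080 ≈ 0.189.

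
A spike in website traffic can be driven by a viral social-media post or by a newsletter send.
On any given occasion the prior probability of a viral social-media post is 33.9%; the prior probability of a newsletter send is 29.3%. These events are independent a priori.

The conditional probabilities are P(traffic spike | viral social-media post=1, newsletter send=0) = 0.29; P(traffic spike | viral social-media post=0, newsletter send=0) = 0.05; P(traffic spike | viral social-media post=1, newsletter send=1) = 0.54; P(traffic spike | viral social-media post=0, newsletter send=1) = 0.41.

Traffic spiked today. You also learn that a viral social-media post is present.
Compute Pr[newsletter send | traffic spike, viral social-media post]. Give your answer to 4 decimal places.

Pr[newsletter send | traffic spike, viral social-media post] ≈ 0.4356

Enumerate both values of newsletter send and weight by the priors:
  P(traffic spike | viral social-media post) = 0.29*0.707 + 0.54*0.293
        = 0.205030 + 0.158220 = 0.363250
Keeping only the newsletter send-present terms gives 0.158220, so
  P(newsletter send | traffic spike, viral social-media post) = 0.158220 / 0.363250 ≈ 0.4356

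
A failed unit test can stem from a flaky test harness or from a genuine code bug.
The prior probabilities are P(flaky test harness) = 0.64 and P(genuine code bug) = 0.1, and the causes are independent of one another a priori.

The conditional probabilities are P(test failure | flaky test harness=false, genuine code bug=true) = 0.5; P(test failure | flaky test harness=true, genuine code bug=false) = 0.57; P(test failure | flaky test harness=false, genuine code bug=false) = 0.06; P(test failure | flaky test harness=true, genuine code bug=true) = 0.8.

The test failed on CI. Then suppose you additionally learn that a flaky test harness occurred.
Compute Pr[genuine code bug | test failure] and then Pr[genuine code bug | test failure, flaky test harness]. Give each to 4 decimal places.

Weight on genuine code bug=true, given the evidence: 0.018000 + 0.051200 = 0.069200
The normalizing constant is 0.06×0.36×0.9 + 0.5×0.36×0.1 + 0.57×0.64×0.9 + 0.8×0.64×0.1 = 0.416960
P(genuine code bug | test failure) = 0.069200/0.416960 ≈ 0.1660

With the extra evidence:
P(test failure | flaky test harness) = 0.57*0.9 + 0.8*0.1 = 0.513000 + 0.080000 = 0.593000
Of this, 0.080000 comes from 0.8*0.1 (the genuine code bug=true cases).
So P(genuine code bug | test failure, flaky test harness) = 0.080000/0.593000 ≈ 0.1349.
The drop from 0.1660 to 0.1349 is the explaining-away (discounting) effect.

Pr[genuine code bug | test failure] ≈ 0.1660; Pr[genuine code bug | test failure, flaky test harness] ≈ 0.1349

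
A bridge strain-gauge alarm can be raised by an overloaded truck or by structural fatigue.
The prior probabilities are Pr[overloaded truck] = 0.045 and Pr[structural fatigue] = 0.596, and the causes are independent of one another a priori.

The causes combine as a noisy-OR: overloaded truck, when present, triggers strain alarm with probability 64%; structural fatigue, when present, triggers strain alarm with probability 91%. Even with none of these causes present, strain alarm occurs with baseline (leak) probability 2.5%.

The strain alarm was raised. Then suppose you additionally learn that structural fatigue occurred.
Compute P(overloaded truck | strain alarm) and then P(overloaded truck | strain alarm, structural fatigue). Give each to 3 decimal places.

Under noisy-OR, P(strain alarm | causes) = 1 − (1−0.025)·∏(1−qᵢ) over the active causes.
Sum P(strain alarm|·) weighted by the priors over the 4 (overloaded truck, structural fatigue) configurations:
  P(strain alarm) = 0.025×0.955×0.404 + 0.91225×0.955×0.596 + 0.649×0.045×0.404 + 0.96841×0.045×0.596
        = 0.009646 + 0.519234 + 0.011799 + 0.025973 = 0.566652
The terms with overloaded truck present sum to 0.037772, so
  P(overloaded truck | strain alarm) = 0.037772 / 0.566652 ≈ 0.067

With the extra evidence:
Enumerate both values of overloaded truck and weight by the priors:
  P(strain alarm | structural fatigue) = 0.91225×0.955 + 0.96841×0.045
        = 0.871199 + 0.043578 = 0.914777
Configurations with overloaded truck contribute 0.043578, so
  P(overloaded truck | strain alarm, structural fatigue) = 0.043578 / 0.914777 ≈ 0.048
— structural fatigue explains away the evidence for overloaded truck.

P(overloaded truck | strain alarm) ≈ 0.067; P(overloaded truck | strain alarm, structural fatigue) ≈ 0.048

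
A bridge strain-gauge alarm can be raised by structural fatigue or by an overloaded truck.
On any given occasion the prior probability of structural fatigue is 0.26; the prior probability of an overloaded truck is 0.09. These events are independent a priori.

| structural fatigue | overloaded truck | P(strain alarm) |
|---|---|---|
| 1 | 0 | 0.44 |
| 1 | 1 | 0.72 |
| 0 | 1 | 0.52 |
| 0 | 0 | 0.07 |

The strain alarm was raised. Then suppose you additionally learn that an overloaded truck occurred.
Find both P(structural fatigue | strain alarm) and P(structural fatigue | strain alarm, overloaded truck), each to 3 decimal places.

P(structural fatigue | strain alarm) ≈ 0.597; P(structural fatigue | strain alarm, overloaded truck) ≈ 0.327

Enumerate the 4 (structural fatigue, overloaded truck) configurations and weight by the priors:
  P(strain alarm) = 0.07·0.74·0.91 + 0.52·0.74·0.09 + 0.44·0.26·0.91 + 0.72·0.26·0.09
        = 0.047138 + 0.034632 + 0.104104 + 0.016848 = 0.202722
Configurations with structural fatigue contribute 0.120952, so
  P(structural fatigue | strain alarm) = 0.120952 / 0.202722 ≈ 0.597

Now condition on the additional information:
P(strain alarm | overloaded truck) = 0.52·0.74 + 0.72·0.26 = 0.384800 + 0.187200 = 0.572000
Restricting to configurations with structural fatigue present: 0.72·0.26 = 0.187200.
So P(structural fatigue | strain alarm, overloaded truck) = 0.187200/0.572000 ≈ 0.327.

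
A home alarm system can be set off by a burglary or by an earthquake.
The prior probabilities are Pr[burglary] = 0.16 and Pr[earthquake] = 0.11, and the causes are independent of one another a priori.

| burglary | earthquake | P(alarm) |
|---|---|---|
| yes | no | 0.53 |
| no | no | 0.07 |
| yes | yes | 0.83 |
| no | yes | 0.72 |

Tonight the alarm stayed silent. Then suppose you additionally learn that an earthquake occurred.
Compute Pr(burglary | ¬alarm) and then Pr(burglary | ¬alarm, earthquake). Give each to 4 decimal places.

Pr(burglary | ¬alarm) ≈ 0.0884; Pr(burglary | ¬alarm, earthquake) ≈ 0.1037

Weight on burglary=true, given the evidence: 0.066928 + 0.002992 = 0.069920
The normalizing constant is 0.93*0.84*0.89 + 0.28*0.84*0.11 + 0.47*0.16*0.89 + 0.17*0.16*0.11 = 0.791060
Posterior = 0.069920 / 0.791060 ≈ 0.0884

With the extra evidence:
Sum P(¬alarm|·) weighted by the priors over both values of burglary:
  P(¬alarm | earthquake) = 0.28*0.84 + 0.17*0.16
        = 0.235200 + 0.027200 = 0.262400
Keeping only the burglary-present terms gives 0.027200, so
  P(burglary | ¬alarm, earthquake) = 0.027200 / 0.262400 ≈ 0.1037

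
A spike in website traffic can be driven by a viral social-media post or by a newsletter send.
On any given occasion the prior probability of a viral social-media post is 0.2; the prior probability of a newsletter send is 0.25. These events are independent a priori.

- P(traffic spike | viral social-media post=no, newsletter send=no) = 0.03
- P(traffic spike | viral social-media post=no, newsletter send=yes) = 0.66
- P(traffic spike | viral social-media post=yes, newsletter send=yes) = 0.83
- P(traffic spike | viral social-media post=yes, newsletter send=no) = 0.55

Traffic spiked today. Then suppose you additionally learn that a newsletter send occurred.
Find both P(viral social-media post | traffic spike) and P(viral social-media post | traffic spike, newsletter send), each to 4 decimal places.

P(viral social-media post | traffic spike) ≈ 0.4526; P(viral social-media post | traffic spike, newsletter send) ≈ 0.2392

For the numerator, keep only viral social-media post=true terms: 0.082500 + 0.041500 = 0.124000
Denominator P(traffic spike): 0.03×0.8×0.75 + 0.66×0.8×0.25 + 0.55×0.2×0.75 + 0.83×0.2×0.25 = 0.274000
P(viral social-media post | traffic spike) = 0.124000/0.274000 ≈ 0.4526

Now condition on the additional information:
Numerator (weight on configurations with viral social-media post): 0.83·0.2 = 0.166000
Denominator P(traffic spike | newsletter send): 0.66·0.8 + 0.83·0.2 = 0.694000
P(viral social-media post | traffic spike, newsletter send) = 0.166000/0.694000 ≈ 0.2392
The drop from 0.4526 to 0.2392 is the explaining-away (discounting) effect.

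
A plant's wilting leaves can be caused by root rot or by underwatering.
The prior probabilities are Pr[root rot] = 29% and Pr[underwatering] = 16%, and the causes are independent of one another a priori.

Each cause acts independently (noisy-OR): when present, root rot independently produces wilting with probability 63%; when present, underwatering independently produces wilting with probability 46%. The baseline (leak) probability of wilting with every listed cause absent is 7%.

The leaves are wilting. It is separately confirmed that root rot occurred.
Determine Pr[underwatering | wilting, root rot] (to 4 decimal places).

Under noisy-OR, P(wilting | causes) = 1 − (1−0.07)·∏(1−qᵢ) over the active causes.
By total probability over both values of underwatering:
  P(wilting | root rot) = 0.6559*0.84 + 0.814186*0.16
        = 0.550956 + 0.130270 = 0.681226
The terms with underwatering present sum to 0.130270, so
  P(underwatering | wilting, root rot) = 0.130270 / 0.681226 ≈ 0.1912

Pr[underwatering | wilting, root rot] ≈ 0.1912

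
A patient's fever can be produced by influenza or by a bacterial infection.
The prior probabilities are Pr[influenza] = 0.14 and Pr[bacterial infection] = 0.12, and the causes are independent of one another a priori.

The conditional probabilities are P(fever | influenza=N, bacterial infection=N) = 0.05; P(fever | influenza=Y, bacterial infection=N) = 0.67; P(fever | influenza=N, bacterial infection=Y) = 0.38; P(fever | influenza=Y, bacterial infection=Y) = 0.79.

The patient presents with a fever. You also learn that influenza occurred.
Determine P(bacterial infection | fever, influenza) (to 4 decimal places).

Weight on bacterial infection=true, given the evidence: 0.79*0.12 = 0.094800
Normalizer over all consistent configurations: 0.67*0.88 + 0.79*0.12 = 0.684400
Posterior = 0.094800 / 0.684400 ≈ 0.1385

P(bacterial infection | fever, influenza) ≈ 0.1385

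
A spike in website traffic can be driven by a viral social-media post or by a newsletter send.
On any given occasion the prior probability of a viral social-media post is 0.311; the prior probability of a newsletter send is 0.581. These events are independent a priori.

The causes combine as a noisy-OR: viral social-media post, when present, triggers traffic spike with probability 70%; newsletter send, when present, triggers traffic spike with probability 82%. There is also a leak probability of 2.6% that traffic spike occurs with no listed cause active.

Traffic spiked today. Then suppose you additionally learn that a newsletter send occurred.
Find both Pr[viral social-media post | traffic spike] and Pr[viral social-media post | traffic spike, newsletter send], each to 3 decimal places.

Under noisy-OR, P(traffic spike | causes) = 1 − (1−0.026)·∏(1−qᵢ) over the active causes.
For the numerator, keep only viral social-media post=true terms: 0.092233 + 0.171187 = 0.263420
Denominator P(traffic spike): 0.026×0.689×0.419 + 0.82468×0.689×0.581 + 0.7078×0.311×0.419 + 0.947404×0.311×0.581 = 0.601053
P(viral social-media post | traffic spike) = 0.263420/0.601053 ≈ 0.438

With the extra evidence:
By total probability over both values of viral social-media post:
  P(traffic spike | newsletter send) = 0.82468·0.689 + 0.947404·0.311
        = 0.568205 + 0.294643 = 0.862848
Configurations with viral social-media post contribute 0.294643, so
  P(viral social-media post | traffic spike, newsletter send) = 0.294643 / 0.862848 ≈ 0.341

Pr[viral social-media post | traffic spike] ≈ 0.438; Pr[viral social-media post | traffic spike, newsletter send] ≈ 0.341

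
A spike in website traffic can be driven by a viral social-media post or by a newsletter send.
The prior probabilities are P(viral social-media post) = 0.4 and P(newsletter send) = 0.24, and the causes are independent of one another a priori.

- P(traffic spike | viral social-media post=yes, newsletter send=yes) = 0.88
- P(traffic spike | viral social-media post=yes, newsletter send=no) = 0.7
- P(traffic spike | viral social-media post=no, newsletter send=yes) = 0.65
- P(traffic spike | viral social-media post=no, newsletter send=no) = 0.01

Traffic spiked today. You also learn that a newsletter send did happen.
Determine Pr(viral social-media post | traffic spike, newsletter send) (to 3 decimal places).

Sum P(traffic spike|·) weighted by the priors over both values of viral social-media post:
  P(traffic spike | newsletter send) = 0.65×0.6 + 0.88×0.4
        = 0.390000 + 0.352000 = 0.742000
The terms with viral social-media post present sum to 0.352000, so
  P(viral social-media post | traffic spike, newsletter send) = 0.352000 / 0.742000 ≈ 0.474

Pr(viral social-media post | traffic spike, newsletter send) ≈ 0.474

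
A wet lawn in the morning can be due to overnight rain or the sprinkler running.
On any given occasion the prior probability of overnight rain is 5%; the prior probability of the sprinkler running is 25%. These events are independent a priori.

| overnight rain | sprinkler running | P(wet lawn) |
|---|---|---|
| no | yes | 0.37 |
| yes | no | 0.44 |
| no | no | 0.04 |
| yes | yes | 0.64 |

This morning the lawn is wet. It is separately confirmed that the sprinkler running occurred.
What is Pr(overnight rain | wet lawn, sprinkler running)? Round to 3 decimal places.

Pr(overnight rain | wet lawn, sprinkler running) ≈ 0.083

For the numerator, keep only overnight rain=true terms: 0.64·0.05 = 0.032000
Normalizer over all consistent configurations: 0.37·0.95 + 0.64·0.05 = 0.383500
P(overnight rain | wet lawn, sprinkler running) = 0.032000/0.383500 ≈ 0.083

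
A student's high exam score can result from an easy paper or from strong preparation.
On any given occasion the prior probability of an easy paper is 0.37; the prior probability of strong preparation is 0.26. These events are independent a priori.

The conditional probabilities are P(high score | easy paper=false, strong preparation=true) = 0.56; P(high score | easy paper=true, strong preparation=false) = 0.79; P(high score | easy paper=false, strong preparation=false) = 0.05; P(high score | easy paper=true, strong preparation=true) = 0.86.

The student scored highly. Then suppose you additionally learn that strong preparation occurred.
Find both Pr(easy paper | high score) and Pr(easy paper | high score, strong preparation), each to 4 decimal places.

Pr(easy paper | high score) ≈ 0.7222; Pr(easy paper | high score, strong preparation) ≈ 0.4742

Sum P(high score|·) weighted by the priors over the 4 (easy paper, strong preparation) configurations:
  P(high score) = 0.05·0.63·0.74 + 0.56·0.63·0.26 + 0.79·0.37·0.74 + 0.86·0.37·0.26
        = 0.023310 + 0.091728 + 0.216302 + 0.082732 = 0.414072
The terms with easy paper present sum to 0.299034, so
  P(easy paper | high score) = 0.299034 / 0.414072 ≈ 0.7222

Now condition on the additional information:
Sum P(high score|·) weighted by the priors over both values of easy paper:
  P(high score | strong preparation) = 0.56*0.63 + 0.86*0.37
        = 0.352800 + 0.318200 = 0.671000
Keeping only the easy paper-present terms gives 0.318200, so
  P(easy paper | high score, strong preparation) = 0.318200 / 0.671000 ≈ 0.4742
Conditioning on strong preparation lowers the posterior on easy paper: the classic explaining-away effect in a common-effect structure.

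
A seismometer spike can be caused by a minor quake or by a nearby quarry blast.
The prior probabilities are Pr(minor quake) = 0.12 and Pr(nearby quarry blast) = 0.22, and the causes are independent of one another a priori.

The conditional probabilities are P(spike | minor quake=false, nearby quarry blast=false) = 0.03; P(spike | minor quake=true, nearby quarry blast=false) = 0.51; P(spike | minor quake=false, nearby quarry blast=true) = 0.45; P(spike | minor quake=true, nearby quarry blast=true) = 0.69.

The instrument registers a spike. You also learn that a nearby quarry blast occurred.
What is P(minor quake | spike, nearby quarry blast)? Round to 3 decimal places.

P(minor quake | spike, nearby quarry blast) ≈ 0.173

Weight on minor quake=true, given the evidence: 0.69*0.12 = 0.082800
Denominator P(spike | nearby quarry blast): 0.45*0.88 + 0.69*0.12 = 0.478800
P(minor quake | spike, nearby quarry blast) = 0.082800/0.478800 ≈ 0.173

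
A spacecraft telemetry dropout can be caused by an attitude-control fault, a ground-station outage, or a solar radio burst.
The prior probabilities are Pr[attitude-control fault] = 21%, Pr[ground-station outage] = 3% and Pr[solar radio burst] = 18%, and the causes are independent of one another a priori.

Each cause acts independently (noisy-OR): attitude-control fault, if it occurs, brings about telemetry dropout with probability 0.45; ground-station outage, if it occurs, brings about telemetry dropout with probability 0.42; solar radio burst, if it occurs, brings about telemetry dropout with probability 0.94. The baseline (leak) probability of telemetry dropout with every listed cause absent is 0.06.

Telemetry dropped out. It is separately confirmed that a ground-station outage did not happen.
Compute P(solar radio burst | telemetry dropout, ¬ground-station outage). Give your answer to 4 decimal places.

P(solar radio burst | telemetry dropout, ¬ground-station outage) ≈ 0.5833

Under noisy-OR, P(telemetry dropout | causes) = 1 − (1−0.06)·∏(1−qᵢ) over the active causes.
For the numerator, keep only solar radio burst=true terms: 0.134180 + 0.036627 = 0.170807
Normalizer over all consistent configurations: 0.06*0.79*0.82 + 0.9436*0.79*0.18 + 0.483*0.21*0.82 + 0.96898*0.21*0.18 = 0.292848
P(solar radio burst | telemetry dropout, ¬ground-station outage) = 0.170807/0.292848 ≈ 0.5833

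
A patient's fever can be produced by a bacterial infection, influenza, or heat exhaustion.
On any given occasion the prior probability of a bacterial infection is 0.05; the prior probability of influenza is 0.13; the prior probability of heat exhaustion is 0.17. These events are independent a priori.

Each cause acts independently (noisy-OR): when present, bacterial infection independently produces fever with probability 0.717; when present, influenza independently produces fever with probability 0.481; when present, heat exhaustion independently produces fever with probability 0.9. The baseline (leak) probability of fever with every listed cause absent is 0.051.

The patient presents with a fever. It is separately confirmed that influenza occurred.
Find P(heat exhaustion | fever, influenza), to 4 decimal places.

Under noisy-OR, P(fever | causes) = 1 − (1−0.051)·∏(1−qᵢ) over the active causes.
P(fever | influenza) = 0.507469×0.95×0.83 + 0.950747×0.95×0.17 + 0.860614×0.05×0.83 + 0.986061×0.05×0.17 = 0.400139 + 0.153546 + 0.035715 + 0.008382 = 0.597782
Restricting to configurations with heat exhaustion present: 0.153546 + 0.008382 = 0.161928.
P(heat exhaustion | fever, influenza) = 0.161928 / 0.597782 ≈ 0.2709

P(heat exhaustion | fever, influenza) ≈ 0.2709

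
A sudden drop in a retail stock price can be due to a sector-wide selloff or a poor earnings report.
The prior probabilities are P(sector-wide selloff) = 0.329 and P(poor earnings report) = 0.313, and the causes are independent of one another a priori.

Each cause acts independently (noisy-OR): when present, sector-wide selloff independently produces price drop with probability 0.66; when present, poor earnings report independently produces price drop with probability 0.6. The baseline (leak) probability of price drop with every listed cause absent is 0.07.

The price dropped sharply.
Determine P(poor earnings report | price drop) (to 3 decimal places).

P(poor earnings report | price drop) ≈ 0.543

Under noisy-OR, P(price drop | causes) = 1 − (1−0.07)·∏(1−qᵢ) over the active causes.
Weight on poor earnings report=true, given the evidence: 0.131894 + 0.089952 = 0.221846
The normalizing constant is 0.07·0.671·0.687 + 0.628·0.671·0.313 + 0.6838·0.329·0.687 + 0.87352·0.329·0.313 = 0.408669
Posterior = 0.221846 / 0.408669 ≈ 0.543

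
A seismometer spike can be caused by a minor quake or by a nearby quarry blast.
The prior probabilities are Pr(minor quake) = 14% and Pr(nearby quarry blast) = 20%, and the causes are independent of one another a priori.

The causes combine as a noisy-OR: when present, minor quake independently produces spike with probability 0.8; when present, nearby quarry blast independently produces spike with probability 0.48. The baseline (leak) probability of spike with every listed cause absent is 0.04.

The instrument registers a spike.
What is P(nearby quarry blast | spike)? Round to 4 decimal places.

Under noisy-OR, P(spike | causes) = 1 − (1−0.04)·∏(1−qᵢ) over the active causes.
Enumerate the 4 (minor quake, nearby quarry blast) configurations and weight by the priors:
  P(spike) = 0.04·0.86·0.8 + 0.5008·0.86·0.2 + 0.808·0.14·0.8 + 0.90016·0.14·0.2
        = 0.027520 + 0.086138 + 0.090496 + 0.025204 = 0.229358
Keeping only the nearby quarry blast-present terms gives 0.111342, so
  P(nearby quarry blast | spike) = 0.111342 / 0.229358 ≈ 0.4855

P(nearby quarry blast | spike) ≈ 0.4855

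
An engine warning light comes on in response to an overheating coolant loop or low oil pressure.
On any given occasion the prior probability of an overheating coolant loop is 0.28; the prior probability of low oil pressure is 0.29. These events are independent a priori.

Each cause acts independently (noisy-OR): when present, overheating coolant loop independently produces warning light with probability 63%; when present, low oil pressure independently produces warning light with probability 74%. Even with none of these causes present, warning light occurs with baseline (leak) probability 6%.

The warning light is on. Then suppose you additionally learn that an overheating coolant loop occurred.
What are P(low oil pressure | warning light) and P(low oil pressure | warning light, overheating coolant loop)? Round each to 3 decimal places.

Under noisy-OR, P(warning light | causes) = 1 − (1−0.06)·∏(1−qᵢ) over the active causes.
For the numerator, keep only low oil pressure=true terms: 0.157769 + 0.073857 = 0.231626
Denominator P(warning light): 0.06·0.72·0.71 + 0.7556·0.72·0.29 + 0.6522·0.28·0.71 + 0.909572·0.28·0.29 = 0.391955
Posterior = 0.231626 / 0.391955 ≈ 0.591

Now condition on the additional information:
P(warning light | overheating coolant loop) = 0.6522*0.71 + 0.909572*0.29 = 0.463062 + 0.263776 = 0.726838
Of this, 0.263776 comes from 0.909572*0.29 (the low oil pressure=true cases).
P(low oil pressure | warning light, overheating coolant loop) = 0.263776 / 0.726838 ≈ 0.363

P(low oil pressure | warning light) ≈ 0.591; P(low oil pressure | warning light, overheating coolant loop) ≈ 0.363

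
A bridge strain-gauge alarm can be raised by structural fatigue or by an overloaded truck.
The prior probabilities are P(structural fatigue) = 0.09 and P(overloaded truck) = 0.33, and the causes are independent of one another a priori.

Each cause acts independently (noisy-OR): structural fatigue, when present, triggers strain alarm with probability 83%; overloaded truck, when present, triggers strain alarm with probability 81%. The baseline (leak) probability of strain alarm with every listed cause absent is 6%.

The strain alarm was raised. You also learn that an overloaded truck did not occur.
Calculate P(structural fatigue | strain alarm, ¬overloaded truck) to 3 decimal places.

P(structural fatigue | strain alarm, ¬overloaded truck) ≈ 0.581

Under noisy-OR, P(strain alarm | causes) = 1 − (1−0.06)·∏(1−qᵢ) over the active causes.
P(strain alarm | ¬overloaded truck) = 0.06·0.91 + 0.8402·0.09 = 0.054600 + 0.075618 = 0.130218
The structural fatigue-present share is 0.8402·0.09 = 0.075618.
Hence the posterior is 0.075618/0.130218 ≈ 0.581.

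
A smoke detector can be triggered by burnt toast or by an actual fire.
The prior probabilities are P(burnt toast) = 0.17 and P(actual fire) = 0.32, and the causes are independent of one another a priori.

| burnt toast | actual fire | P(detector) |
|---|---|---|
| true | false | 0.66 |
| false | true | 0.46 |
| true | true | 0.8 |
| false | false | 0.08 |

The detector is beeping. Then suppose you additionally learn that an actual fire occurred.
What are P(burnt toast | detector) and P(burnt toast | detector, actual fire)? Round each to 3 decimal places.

P(burnt toast | detector) ≈ 0.417; P(burnt toast | detector, actual fire) ≈ 0.263

Weight on burnt toast=true, given the evidence: 0.076296 + 0.043520 = 0.119816
Denominator P(detector): 0.08·0.83·0.68 + 0.46·0.83·0.32 + 0.66·0.17·0.68 + 0.8·0.17·0.32 = 0.287144
Posterior = 0.119816 / 0.287144 ≈ 0.417

Now also conditioning on actual fire=true:
P(detector | actual fire) = 0.46·0.83 + 0.8·0.17 = 0.381800 + 0.136000 = 0.517800
Restricting to configurations with burnt toast present: 0.8·0.17 = 0.136000.
P(burnt toast | detector, actual fire) = 0.136000 / 0.517800 ≈ 0.263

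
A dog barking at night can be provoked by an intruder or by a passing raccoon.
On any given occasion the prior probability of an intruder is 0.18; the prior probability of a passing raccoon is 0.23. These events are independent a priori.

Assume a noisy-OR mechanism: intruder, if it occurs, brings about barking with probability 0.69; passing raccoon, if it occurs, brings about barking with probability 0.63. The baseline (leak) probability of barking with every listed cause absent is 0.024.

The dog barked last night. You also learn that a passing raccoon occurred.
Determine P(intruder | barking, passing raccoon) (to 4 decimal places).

Under noisy-OR, P(barking | causes) = 1 − (1−0.024)·∏(1−qᵢ) over the active causes.
P(barking | passing raccoon) = 0.63888*0.82 + 0.888053*0.18 = 0.523882 + 0.159850 = 0.683732
Restricting to configurations with intruder present: 0.888053*0.18 = 0.159850.
So P(intruder | barking, passing raccoon) = 0.159850/0.683732 ≈ 0.2338.

P(intruder | barking, passing raccoon) ≈ 0.2338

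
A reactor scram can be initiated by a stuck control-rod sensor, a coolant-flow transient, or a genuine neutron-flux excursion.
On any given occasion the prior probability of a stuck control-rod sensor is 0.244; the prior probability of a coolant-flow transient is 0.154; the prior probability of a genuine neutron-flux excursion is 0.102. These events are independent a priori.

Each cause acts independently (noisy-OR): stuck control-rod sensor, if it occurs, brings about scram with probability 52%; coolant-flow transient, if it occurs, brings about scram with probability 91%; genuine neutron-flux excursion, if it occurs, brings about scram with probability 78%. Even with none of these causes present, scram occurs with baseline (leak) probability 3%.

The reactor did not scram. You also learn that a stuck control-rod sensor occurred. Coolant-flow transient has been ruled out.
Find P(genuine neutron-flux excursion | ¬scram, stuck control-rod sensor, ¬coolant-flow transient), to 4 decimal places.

P(genuine neutron-flux excursion | ¬scram, stuck control-rod sensor, ¬coolant-flow transient) ≈ 0.0244

Under noisy-OR, P(scram | causes) = 1 − (1−0.03)·∏(1−qᵢ) over the active causes.
Numerator (weight on configurations with genuine neutron-flux excursion): 0.102432×0.102 = 0.010448
Normalizer over all consistent configurations: 0.4656×0.898 + 0.102432×0.102 = 0.428557
P(genuine neutron-flux excursion | ¬scram, stuck control-rod sensor, ¬coolant-flow transient) = 0.010448/0.428557 ≈ 0.0244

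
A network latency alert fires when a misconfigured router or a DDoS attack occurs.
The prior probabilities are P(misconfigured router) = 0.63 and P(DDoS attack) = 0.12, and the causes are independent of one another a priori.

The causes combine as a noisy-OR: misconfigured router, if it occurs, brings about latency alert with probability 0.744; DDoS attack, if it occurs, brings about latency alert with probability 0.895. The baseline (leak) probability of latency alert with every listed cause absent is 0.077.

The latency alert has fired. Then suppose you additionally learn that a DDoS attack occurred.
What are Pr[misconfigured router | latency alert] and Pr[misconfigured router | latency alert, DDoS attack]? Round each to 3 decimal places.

Under noisy-OR, P(latency alert | causes) = 1 − (1−0.077)·∏(1−qᵢ) over the active causes.
Enumerate the 4 (misconfigured router, DDoS attack) configurations and weight by the priors:
  P(latency alert) = 0.077·0.37·0.88 + 0.903085·0.37·0.12 + 0.763712·0.63·0.88 + 0.97519·0.63·0.12
        = 0.025071 + 0.040097 + 0.423402 + 0.073724 = 0.562294
Configurations with misconfigured router contribute 0.497126, so
  P(misconfigured router | latency alert) = 0.497126 / 0.562294 ≈ 0.884

Now condition on the additional information:
For the numerator, keep only misconfigured router=true terms: 0.97519*0.63 = 0.614370
Normalizer over all consistent configurations: 0.903085*0.37 + 0.97519*0.63 = 0.948511
Posterior = 0.614370 / 0.948511 ≈ 0.648

Pr[misconfigured router | latency alert] ≈ 0.884; Pr[misconfigured router | latency alert, DDoS attack] ≈ 0.648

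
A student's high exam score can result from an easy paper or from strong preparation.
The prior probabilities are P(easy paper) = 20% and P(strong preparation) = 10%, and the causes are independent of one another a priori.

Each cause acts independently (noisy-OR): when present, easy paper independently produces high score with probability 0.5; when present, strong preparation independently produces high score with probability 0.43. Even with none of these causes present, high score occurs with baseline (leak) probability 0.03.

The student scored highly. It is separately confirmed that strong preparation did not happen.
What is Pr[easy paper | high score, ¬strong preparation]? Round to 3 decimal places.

Pr[easy paper | high score, ¬strong preparation] ≈ 0.811

Under noisy-OR, P(high score | causes) = 1 − (1−0.03)·∏(1−qᵢ) over the active causes.
P(high score | ¬strong preparation) = 0.03·0.8 + 0.515·0.2 = 0.024000 + 0.103000 = 0.127000
Restricting to configurations with easy paper present: 0.515·0.2 = 0.103000.
P(easy paper | high score, ¬strong preparation) = 0.103000 / 0.127000 ≈ 0.811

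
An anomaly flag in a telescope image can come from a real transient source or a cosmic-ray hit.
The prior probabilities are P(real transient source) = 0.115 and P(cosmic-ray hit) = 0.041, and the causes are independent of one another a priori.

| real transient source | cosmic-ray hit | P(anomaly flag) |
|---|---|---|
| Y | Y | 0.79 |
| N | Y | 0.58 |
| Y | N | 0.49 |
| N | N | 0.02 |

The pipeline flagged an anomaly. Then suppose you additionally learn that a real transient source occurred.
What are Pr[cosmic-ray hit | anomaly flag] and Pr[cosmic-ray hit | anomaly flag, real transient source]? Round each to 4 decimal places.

Pr[cosmic-ray hit | anomaly flag] ≈ 0.2586; Pr[cosmic-ray hit | anomaly flag, real transient source] ≈ 0.0645

By total probability over the 4 (real transient source, cosmic-ray hit) configurations:
  P(anomaly flag) = 0.02×0.885×0.959 + 0.58×0.885×0.041 + 0.49×0.115×0.959 + 0.79×0.115×0.041
        = 0.016974 + 0.021045 + 0.054040 + 0.003725 = 0.095784
Configurations with cosmic-ray hit contribute 0.024770, so
  P(cosmic-ray hit | anomaly flag) = 0.024770 / 0.095784 ≈ 0.2586

Now condition on the additional information:
P(anomaly flag | real transient source) = 0.49*0.959 + 0.79*0.041 = 0.469910 + 0.032390 = 0.502300
The cosmic-ray hit-present share is 0.79*0.041 = 0.032390.
Hence the posterior is 0.032390/0.502300 ≈ 0.0645.
— real transient source explains away the evidence for cosmic-ray hit.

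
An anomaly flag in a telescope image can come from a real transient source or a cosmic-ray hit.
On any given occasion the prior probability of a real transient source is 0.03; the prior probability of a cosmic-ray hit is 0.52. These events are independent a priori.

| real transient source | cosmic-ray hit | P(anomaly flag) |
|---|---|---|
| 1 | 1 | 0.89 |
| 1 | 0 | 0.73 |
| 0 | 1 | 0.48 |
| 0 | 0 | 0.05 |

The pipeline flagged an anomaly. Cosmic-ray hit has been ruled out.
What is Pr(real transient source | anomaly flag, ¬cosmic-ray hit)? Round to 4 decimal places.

Pr(real transient source | anomaly flag, ¬cosmic-ray hit) ≈ 0.3111

P(anomaly flag | ¬cosmic-ray hit) = 0.05*0.97 + 0.73*0.03 = 0.048500 + 0.021900 = 0.070400
Restricting to configurations with real transient source present: 0.73*0.03 = 0.021900.
Hence the posterior is 0.021900/0.070400 ≈ 0.3111.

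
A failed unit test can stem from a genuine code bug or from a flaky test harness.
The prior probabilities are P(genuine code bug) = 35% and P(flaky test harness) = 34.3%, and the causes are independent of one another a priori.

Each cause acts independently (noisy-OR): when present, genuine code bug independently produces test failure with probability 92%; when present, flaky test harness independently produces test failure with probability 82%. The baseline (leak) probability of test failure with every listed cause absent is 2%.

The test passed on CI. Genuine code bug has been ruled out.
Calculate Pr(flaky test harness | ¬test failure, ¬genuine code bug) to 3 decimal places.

Pr(flaky test harness | ¬test failure, ¬genuine code bug) ≈ 0.086

Under noisy-OR, P(test failure | causes) = 1 − (1−0.02)·∏(1−qᵢ) over the active causes.
Sum P(¬test failure|·) weighted by the priors over both values of flaky test harness:
  P(¬test failure | ¬genuine code bug) = 0.98×0.657 + 0.1764×0.343
        = 0.643860 + 0.060505 = 0.704365
Keeping only the flaky test harness-present terms gives 0.060505, so
  P(flaky test harness | ¬test failure, ¬genuine code bug) = 0.060505 / 0.704365 ≈ 0.086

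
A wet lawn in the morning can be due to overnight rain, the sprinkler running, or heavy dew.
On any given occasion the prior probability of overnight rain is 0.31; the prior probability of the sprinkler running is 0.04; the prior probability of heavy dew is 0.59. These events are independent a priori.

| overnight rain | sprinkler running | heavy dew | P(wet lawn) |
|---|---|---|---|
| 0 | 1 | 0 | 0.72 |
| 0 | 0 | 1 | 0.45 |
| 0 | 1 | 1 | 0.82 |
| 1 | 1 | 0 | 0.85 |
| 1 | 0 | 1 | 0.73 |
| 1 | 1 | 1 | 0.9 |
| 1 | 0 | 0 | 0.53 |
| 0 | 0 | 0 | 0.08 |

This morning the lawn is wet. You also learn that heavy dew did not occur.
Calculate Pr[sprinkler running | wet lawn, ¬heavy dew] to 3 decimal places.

Pr[sprinkler running | wet lawn, ¬heavy dew] ≈ 0.126

Numerator (weight on configurations with sprinkler running): 0.019872 + 0.010540 = 0.030412
Normalizer over all consistent configurations: 0.08×0.69×0.96 + 0.72×0.69×0.04 + 0.53×0.31×0.96 + 0.85×0.31×0.04 = 0.241132
Posterior = 0.030412 / 0.241132 ≈ 0.126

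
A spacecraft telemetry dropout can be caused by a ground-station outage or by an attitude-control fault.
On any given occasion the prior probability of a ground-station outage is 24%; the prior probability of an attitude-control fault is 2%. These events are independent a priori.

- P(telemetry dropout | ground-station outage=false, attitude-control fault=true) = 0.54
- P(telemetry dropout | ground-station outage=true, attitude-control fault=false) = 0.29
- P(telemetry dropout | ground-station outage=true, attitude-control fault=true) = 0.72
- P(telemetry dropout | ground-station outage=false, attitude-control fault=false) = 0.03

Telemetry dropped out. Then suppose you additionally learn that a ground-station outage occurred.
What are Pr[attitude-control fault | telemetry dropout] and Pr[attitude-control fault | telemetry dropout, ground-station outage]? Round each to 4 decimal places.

Pr[attitude-control fault | telemetry dropout] ≈ 0.1141; Pr[attitude-control fault | telemetry dropout, ground-station outage] ≈ 0.0482

Weight on attitude-control fault=true, given the evidence: 0.008208 + 0.003456 = 0.011664
The normalizing constant is 0.03·0.76·0.98 + 0.54·0.76·0.02 + 0.29·0.24·0.98 + 0.72·0.24·0.02 = 0.102216
P(attitude-control fault | telemetry dropout) = 0.011664/0.102216 ≈ 0.1141

Now also conditioning on ground-station outage=true:
Weight on attitude-control fault=true, given the evidence: 0.72×0.02 = 0.014400
Normalizer over all consistent configurations: 0.29×0.98 + 0.72×0.02 = 0.298600
P(attitude-control fault | telemetry dropout, ground-station outage) = 0.014400/0.298600 ≈ 0.0482
The drop from 0.1141 to 0.0482 is the explaining-away (discounting) effect.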